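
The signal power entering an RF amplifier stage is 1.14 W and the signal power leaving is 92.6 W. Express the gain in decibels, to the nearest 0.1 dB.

Power ratio → dB uses the 10·log₁₀ form:
10·log₁₀(92.6/1.14) = 10·log₁₀(81.23) = 19.1 dB.

19.1 dB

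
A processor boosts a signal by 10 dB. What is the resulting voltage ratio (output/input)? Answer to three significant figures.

Voltage ratio = 10^(dB/20).
10^(10/20) = 10^(0.5000) = 3.16.

3.16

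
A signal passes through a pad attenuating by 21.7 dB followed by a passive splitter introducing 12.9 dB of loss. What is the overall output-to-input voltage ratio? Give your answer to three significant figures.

Net gain = (−21.7) + (−12.9) = -34.6 dB.
Voltage ratio = 10^(-34.6/20) = 0.0186.

0.0186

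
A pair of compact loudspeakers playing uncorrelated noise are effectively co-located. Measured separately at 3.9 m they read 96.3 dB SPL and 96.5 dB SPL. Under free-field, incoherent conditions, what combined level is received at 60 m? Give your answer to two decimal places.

75.67 dB SPL

Combined at 3.9 m: 10·log₁₀(10^(96.3/10)+10^(96.5/10)) = 99.411 dB SPL.
Then apply −20·log₁₀(60/3.9) = -23.742 dB → 75.67 dB SPL.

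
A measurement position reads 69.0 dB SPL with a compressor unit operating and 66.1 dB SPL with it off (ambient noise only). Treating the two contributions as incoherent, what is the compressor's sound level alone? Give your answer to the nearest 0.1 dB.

Remove the background by subtracting linear intensities:
L_src = 10·log₁₀(10^(69.0/10) − 10^(66.1/10)) = 10·log₁₀(3869000) = 65.9 dB SPL.

65.9 dB SPL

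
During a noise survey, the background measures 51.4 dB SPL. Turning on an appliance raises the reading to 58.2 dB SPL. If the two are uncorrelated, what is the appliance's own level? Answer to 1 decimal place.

57.2 dB SPL

Remove the background by subtracting linear intensities:
L_src = 10·log₁₀(10^(58.2/10) − 10^(51.4/10)) = 10·log₁₀(522700) = 57.2 dB SPL.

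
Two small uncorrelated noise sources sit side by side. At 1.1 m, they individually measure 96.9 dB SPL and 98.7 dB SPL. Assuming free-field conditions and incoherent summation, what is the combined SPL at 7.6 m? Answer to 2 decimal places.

Combined at 1.1 m: 10·log₁₀(10^(96.9/10)+10^(98.7/10)) = 100.903 dB SPL.
Then apply −20·log₁₀(7.6/1.1) = -16.788 dB → 84.11 dB SPL.

84.11 dB SPL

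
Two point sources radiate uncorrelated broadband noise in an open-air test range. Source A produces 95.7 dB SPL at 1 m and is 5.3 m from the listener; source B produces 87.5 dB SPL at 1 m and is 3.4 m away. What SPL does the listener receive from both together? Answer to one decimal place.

82.6 dB SPL

At the listener: L_A = 95.7 − 20·log₁₀(5.3) = 81.21 dB; L_B = 87.5 − 20·log₁₀(3.4) = 76.87 dB.
Combined: 10·log₁₀(10^(81.21/10)+10^(76.87/10)) = 82.6 dB SPL.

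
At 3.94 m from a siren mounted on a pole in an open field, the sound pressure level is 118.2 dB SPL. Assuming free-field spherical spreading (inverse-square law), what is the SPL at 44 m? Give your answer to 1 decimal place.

97.2 dB SPL

Inverse-square spreading gives ΔL = −20·log₁₀(d₂/d₁).
ΔL = −20·log₁₀(44/3.94) = -20.96 dB, so L₂ = 118.2 + (-20.96) = 97.2 dB SPL.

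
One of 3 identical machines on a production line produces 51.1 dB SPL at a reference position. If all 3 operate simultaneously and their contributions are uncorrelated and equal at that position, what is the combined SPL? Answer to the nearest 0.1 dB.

3 equal incoherent sources raise the level by 10·log₁₀(3) = 4.77 dB.
L_total = 51.1 + 4.77 = 55.9 dB SPL.

55.9 dB SPL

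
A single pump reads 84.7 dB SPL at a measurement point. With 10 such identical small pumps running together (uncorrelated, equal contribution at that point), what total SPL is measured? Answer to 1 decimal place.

94.7 dB SPL

10 equal incoherent sources raise the level by 10·log₁₀(10) = 10.00 dB.
L_total = 84.7 + 10.00 = 94.7 dB SPL.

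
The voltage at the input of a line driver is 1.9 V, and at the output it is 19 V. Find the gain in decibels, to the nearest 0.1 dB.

For a voltage ratio, dB = 20·log₁₀(V₂/V₁).
20·log₁₀(19/1.9) = 20·log₁₀(10.00) = 20.0 dB.

20.0 dB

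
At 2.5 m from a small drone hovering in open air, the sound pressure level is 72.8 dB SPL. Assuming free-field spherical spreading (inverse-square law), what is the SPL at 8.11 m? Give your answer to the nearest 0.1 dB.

For a point source in a free field, ΔL = −20·log₁₀(d₂/d₁).
ΔL = −20·log₁₀(8.11/2.5) = -10.22 dB, so L₂ = 72.8 + (-10.22) = 62.6 dB SPL.

62.6 dB SPL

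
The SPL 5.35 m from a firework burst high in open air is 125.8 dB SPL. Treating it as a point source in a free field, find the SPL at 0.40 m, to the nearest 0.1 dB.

Inverse-square spreading gives ΔL = −20·log₁₀(d₂/d₁).
ΔL = −20·log₁₀(0.40/5.35) = 22.53 dB, so L₂ = 125.8 + (22.53) = 148.3 dB SPL.

148.3 dB SPL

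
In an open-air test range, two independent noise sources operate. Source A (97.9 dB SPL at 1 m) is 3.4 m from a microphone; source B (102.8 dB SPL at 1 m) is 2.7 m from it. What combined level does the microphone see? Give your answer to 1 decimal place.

95.0 dB SPL

At the listener: L_A = 97.9 − 20·log₁₀(3.4) = 87.27 dB; L_B = 102.8 − 20·log₁₀(2.7) = 94.17 dB.
Combined: 10·log₁₀(10^(87.27/10)+10^(94.17/10)) = 95.0 dB SPL.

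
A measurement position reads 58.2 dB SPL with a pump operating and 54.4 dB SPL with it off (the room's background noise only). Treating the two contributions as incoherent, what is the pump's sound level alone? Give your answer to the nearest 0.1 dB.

55.9 dB SPL

Background correction is a power subtraction:
L_src = 10·log₁₀(10^(58.2/10) − 10^(54.4/10)) = 10·log₁₀(385300) = 55.9 dB SPL.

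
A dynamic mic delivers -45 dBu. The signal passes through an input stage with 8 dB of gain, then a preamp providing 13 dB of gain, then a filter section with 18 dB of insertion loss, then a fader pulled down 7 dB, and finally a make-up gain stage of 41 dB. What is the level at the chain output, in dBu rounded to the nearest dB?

-8 dBu

Gain stages sum in dB:
-45 + 8 + 13 − 18 − 7 + 41 = -8 dBu.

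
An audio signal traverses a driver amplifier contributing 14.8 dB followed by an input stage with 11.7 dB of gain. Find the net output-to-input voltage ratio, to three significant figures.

Net gain = 14.8 + 11.7 = 26.5 dB.
Voltage ratio = 10^(26.5/20) = 21.1.

21.1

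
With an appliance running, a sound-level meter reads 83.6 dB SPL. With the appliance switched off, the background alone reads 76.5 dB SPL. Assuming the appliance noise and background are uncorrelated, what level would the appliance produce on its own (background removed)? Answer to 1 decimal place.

Remove the background by subtracting linear intensities:
L_src = 10·log₁₀(10^(83.6/10) − 10^(76.5/10)) = 10·log₁₀(184400000) = 82.7 dB SPL.

82.7 dB SPL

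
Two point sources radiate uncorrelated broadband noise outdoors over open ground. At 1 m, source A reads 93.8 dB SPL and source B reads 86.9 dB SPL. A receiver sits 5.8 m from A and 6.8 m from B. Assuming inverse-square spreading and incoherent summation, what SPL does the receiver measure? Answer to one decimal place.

79.1 dB SPL

At the listener: L_A = 93.8 − 20·log₁₀(5.8) = 78.53 dB; L_B = 86.9 − 20·log₁₀(6.8) = 70.25 dB.
Combined: 10·log₁₀(10^(78.53/10)+10^(70.25/10)) = 79.1 dB SPL.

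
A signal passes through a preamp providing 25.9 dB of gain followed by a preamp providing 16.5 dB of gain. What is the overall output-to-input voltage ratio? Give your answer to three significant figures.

Net gain = 25.9 + 16.5 = 42.4 dB.
Voltage ratio = 10^(42.4/20) = 132.

132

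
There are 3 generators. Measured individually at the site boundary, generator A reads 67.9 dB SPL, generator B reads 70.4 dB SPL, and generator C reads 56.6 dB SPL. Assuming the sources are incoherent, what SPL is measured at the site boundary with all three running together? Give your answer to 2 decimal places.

Incoherent sources sum as intensities:
L_total = 10·log₁₀(10^(67.9/10) + 10^(70.4/10) + 10^(56.6/10)) = 10·log₁₀(17590000) = 72.45 dB SPL.

72.45 dB SPL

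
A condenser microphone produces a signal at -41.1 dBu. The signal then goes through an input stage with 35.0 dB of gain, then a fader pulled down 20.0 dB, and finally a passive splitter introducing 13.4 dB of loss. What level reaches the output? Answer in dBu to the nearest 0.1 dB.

-39.5 dBu

Cascaded gains and losses add directly in dB.
-41.1 + 35.0 − 20.0 − 13.4 = -39.5 dBu.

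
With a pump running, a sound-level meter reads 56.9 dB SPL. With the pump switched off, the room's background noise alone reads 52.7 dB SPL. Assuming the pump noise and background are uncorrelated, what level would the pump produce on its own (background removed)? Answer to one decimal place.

54.8 dB SPL

Remove the background by subtracting linear intensities:
L_src = 10·log₁₀(10^(56.9/10) − 10^(52.7/10)) = 10·log₁₀(303600) = 54.8 dB SPL.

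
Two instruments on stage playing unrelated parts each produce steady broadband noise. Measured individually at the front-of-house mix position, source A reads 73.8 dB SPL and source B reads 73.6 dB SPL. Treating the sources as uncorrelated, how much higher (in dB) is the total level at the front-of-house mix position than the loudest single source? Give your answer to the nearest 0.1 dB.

Uncorrelated sources add in intensity (power), not in dB.
L_total = 10·log₁₀(10^(73.8/10) + 10^(73.6/10)) = 76.71 dB SPL.
Excess over the loudest (73.8 dB): 76.71 − 73.8 = 2.9 dB.

2.9 dB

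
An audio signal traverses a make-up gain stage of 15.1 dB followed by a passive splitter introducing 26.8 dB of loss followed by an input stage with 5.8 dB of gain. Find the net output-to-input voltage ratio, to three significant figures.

0.507

Net gain = 15.1 + (−26.8) + 5.8 = -5.9 dB.
Voltage ratio = 10^(-5.9/20) = 0.507.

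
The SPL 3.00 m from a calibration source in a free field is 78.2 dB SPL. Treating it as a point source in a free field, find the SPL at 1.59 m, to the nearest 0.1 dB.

83.7 dB SPL

Free-field point source: level drops by 20·log₁₀ of the distance ratio.
ΔL = −20·log₁₀(1.59/3.00) = 5.51 dB, so L₂ = 78.2 + (5.51) = 83.7 dB SPL.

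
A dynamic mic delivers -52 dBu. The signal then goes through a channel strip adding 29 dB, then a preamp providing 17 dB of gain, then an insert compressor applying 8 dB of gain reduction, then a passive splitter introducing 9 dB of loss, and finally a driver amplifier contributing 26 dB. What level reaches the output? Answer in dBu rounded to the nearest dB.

+3 dBu

Cascaded gains and losses add directly in dB.
-52 + 29 + 17 − 8 − 9 + 26 = +3 dBu.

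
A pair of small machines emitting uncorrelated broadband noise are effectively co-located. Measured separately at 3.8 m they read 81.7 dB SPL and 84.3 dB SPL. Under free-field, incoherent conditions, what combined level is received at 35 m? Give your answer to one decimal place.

Combined at 3.8 m: 10·log₁₀(10^(81.7/10)+10^(84.3/10)) = 86.20 dB SPL.
Then apply −20·log₁₀(35/3.8) = -19.29 dB → 66.9 dB SPL.

66.9 dB SPL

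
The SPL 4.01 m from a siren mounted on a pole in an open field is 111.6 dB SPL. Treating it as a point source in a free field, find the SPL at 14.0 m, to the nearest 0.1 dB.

100.7 dB SPL

For a point source in a free field, ΔL = −20·log₁₀(d₂/d₁).
ΔL = −20·log₁₀(14.0/4.01) = -10.86 dB, so L₂ = 111.6 + (-10.86) = 100.7 dB SPL.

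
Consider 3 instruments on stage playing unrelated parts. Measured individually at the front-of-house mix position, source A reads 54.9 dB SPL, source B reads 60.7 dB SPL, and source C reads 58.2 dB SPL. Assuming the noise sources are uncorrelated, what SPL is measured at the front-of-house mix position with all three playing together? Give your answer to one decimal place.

Add the sources as powers (linear), then convert back to dB:
L_total = 10·log₁₀(10^(54.9/10) + 10^(60.7/10) + 10^(58.2/10)) = 10·log₁₀(2145000) = 63.3 dB SPL.

63.3 dB SPL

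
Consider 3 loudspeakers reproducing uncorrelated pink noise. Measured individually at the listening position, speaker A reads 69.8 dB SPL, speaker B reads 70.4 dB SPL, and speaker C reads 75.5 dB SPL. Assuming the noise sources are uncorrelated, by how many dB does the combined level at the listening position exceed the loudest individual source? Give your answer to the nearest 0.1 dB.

Incoherent sources sum as intensities:
L_total = 10·log₁₀(10^(69.8/10) + 10^(70.4/10) + 10^(75.5/10)) = 77.48 dB SPL.
Excess over the loudest (75.5 dB): 77.48 − 75.5 = 2.0 dB.

2.0 dB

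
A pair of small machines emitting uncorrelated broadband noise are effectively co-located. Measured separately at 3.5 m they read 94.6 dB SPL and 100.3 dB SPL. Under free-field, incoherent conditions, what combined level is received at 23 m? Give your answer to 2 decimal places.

84.98 dB SPL

Combined at 3.5 m: 10·log₁₀(10^(94.6/10)+10^(100.3/10)) = 101.335 dB SPL.
Then apply −20·log₁₀(23/3.5) = -16.353 dB → 84.98 dB SPL.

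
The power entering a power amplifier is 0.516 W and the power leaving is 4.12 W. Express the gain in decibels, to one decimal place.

Power ratio → dB uses the 10·log₁₀ form:
10·log₁₀(4.12/0.516) = 10·log₁₀(7.984) = 9.0 dB.

9.0 dB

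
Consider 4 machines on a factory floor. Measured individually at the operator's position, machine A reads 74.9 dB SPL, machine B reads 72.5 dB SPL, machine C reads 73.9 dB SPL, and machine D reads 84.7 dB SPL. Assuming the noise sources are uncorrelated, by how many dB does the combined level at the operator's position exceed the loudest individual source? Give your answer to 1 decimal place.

1.0 dB

Add the sources as powers (linear), then convert back to dB:
L_total = 10·log₁₀(10^(74.9/10) + 10^(72.5/10) + 10^(73.9/10) + 10^(84.7/10)) = 85.66 dB SPL.
Excess over the loudest (84.7 dB): 85.66 − 84.7 = 1.0 dB.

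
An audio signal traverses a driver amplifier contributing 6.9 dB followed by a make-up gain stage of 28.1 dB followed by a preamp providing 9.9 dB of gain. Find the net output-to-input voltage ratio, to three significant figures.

Net gain = 6.9 + 28.1 + 9.9 = 44.9 dB.
Voltage ratio = 10^(44.9/20) = 176.

176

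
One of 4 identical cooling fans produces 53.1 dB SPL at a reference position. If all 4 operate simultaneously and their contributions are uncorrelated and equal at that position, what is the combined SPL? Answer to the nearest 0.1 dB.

59.1 dB SPL

4 equal incoherent sources raise the level by 10·log₁₀(4) = 6.02 dB.
L_total = 53.1 + 6.02 = 59.1 dB SPL.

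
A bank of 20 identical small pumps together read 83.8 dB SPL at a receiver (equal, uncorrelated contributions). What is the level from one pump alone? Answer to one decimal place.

20 equal incoherent sources add 10·log₁₀(20) = 13.01 dB over one source.
L_one = 83.8 − 13.01 = 70.8 dB SPL.

70.8 dB SPL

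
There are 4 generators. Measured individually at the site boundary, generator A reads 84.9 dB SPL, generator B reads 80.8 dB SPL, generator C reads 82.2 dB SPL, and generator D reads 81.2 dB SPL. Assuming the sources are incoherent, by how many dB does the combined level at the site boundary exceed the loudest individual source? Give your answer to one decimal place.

3.7 dB

Uncorrelated sources add in intensity (power), not in dB.
L_total = 10·log₁₀(10^(84.9/10) + 10^(80.8/10) + 10^(82.2/10) + 10^(81.2/10)) = 88.62 dB SPL.
Excess over the loudest (84.9 dB): 88.62 − 84.9 = 3.7 dB.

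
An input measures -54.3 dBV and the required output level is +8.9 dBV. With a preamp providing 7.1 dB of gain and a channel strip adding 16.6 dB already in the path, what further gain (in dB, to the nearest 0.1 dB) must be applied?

39.5 dB

The required make-up gain is the shortfall in the dB sum.
G = +8.9 − (-54.3) − 7.1 − 16.6 = 39.5 dB.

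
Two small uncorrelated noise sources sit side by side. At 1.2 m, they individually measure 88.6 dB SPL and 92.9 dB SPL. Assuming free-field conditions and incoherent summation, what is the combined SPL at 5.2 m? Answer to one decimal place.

Combined at 1.2 m: 10·log₁₀(10^(88.6/10)+10^(92.9/10)) = 94.27 dB SPL.
Then apply −20·log₁₀(5.2/1.2) = -12.74 dB → 81.5 dB SPL.

81.5 dB SPL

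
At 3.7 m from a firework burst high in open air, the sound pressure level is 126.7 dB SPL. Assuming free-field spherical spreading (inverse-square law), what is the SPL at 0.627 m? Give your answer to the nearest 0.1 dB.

Free-field point source: level drops by 20·log₁₀ of the distance ratio.
ΔL = −20·log₁₀(0.627/3.7) = 15.42 dB, so L₂ = 126.7 + (15.42) = 142.1 dB SPL.

142.1 dB SPL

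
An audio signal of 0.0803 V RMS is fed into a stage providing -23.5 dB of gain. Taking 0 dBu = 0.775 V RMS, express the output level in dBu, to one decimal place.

Input level: 20·log₁₀(0.0803/0.775) = -19.69 dBu.
Output: -19.69 − 23.5 = -43.2 dBu.

-43.2 dBu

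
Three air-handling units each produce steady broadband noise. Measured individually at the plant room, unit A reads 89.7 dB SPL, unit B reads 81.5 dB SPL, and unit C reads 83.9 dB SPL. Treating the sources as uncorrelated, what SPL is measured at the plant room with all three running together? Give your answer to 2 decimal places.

91.21 dB SPL

Add the sources as powers (linear), then convert back to dB:
L_total = 10·log₁₀(10^(89.7/10) + 10^(81.5/10) + 10^(83.9/10)) = 10·log₁₀(1320000000) = 91.21 dB SPL.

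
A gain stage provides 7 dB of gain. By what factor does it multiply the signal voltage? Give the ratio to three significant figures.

2.24

Voltage ratio = 10^(dB/20).
10^(7/20) = 10^(0.3500) = 2.24.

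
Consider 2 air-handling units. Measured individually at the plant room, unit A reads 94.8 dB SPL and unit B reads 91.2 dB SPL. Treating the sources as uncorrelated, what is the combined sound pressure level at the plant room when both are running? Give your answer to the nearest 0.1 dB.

96.4 dB SPL

Uncorrelated sources add in intensity (power), not in dB.
L_total = 10·log₁₀(10^(94.8/10) + 10^(91.2/10)) = 10·log₁₀(4338000000) = 96.4 dB SPL.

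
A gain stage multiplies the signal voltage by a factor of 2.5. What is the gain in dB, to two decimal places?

Voltage is an amplitude quantity, so gain = 20·log₁₀(V_out/V_in).
20·log₁₀(2.5) = 7.96 dB.

7.96 dB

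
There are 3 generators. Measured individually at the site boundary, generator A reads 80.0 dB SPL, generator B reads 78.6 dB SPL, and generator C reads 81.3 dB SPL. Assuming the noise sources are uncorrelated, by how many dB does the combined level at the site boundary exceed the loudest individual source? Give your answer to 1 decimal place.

3.6 dB

Incoherent sources sum as intensities:
L_total = 10·log₁₀(10^(80.0/10) + 10^(78.6/10) + 10^(81.3/10)) = 84.88 dB SPL.
Excess over the loudest (81.3 dB): 84.88 − 81.3 = 3.6 dB.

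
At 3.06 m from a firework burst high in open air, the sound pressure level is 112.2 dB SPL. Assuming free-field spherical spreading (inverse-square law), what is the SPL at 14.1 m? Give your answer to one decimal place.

98.9 dB SPL

Free-field point source: level drops by 20·log₁₀ of the distance ratio.
ΔL = −20·log₁₀(14.1/3.06) = -13.27 dB, so L₂ = 112.2 + (-13.27) = 98.9 dB SPL.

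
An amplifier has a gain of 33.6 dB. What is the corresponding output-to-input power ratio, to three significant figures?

2290

Power ratio = 10^(dB/10).
10^(33.6/10) = 10^(3.360) = 2290.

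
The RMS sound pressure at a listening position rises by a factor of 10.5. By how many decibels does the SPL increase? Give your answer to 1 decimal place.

Sound pressure is an amplitude quantity: ΔL = 20·log₁₀(p₂/p₁).
20·log₁₀(10.5) = 20.4 dB.

20.4 dB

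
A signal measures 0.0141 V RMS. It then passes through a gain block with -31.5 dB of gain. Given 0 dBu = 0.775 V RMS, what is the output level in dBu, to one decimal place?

-66.3 dBu

Input level: 20·log₁₀(0.0141/0.775) = -34.80 dBu.
Output: -34.80 − 31.5 = -66.3 dBu.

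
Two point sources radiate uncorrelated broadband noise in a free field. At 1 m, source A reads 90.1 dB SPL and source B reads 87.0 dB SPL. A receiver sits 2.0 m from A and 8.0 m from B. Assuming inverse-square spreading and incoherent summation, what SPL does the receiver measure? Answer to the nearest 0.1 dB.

84.2 dB SPL

At the listener: L_A = 90.1 − 20·log₁₀(2.0) = 84.08 dB; L_B = 87.0 − 20·log₁₀(8.0) = 68.94 dB.
Combined: 10·log₁₀(10^(84.08/10)+10^(68.94/10)) = 84.2 dB SPL.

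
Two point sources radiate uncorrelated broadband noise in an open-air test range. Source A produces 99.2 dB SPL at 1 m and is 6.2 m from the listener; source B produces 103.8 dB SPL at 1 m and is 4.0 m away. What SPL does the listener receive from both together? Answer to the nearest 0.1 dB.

At the listener: L_A = 99.2 − 20·log₁₀(6.2) = 83.35 dB; L_B = 103.8 − 20·log₁₀(4.0) = 91.76 dB.
Combined: 10·log₁₀(10^(83.35/10)+10^(91.76/10)) = 92.3 dB SPL.

92.3 dB SPL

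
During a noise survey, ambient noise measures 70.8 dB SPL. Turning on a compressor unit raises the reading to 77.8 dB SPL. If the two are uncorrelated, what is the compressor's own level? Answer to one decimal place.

Remove the background by subtracting linear intensities:
L_src = 10·log₁₀(10^(77.8/10) − 10^(70.8/10)) = 10·log₁₀(48230000) = 76.8 dB SPL.

76.8 dB SPL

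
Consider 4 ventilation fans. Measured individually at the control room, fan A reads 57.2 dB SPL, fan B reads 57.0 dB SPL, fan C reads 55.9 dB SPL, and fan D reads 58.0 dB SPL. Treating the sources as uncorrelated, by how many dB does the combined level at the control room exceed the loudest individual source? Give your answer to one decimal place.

Incoherent sources sum as intensities:
L_total = 10·log₁₀(10^(57.2/10) + 10^(57.0/10) + 10^(55.9/10) + 10^(58.0/10)) = 63.11 dB SPL.
Excess over the loudest (58.0 dB): 63.11 − 58.0 = 5.1 dB.

5.1 dB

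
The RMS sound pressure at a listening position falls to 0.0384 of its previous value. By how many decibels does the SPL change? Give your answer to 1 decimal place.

-28.3 dB

Sound pressure is an amplitude quantity: ΔL = 20·log₁₀(p₂/p₁).
20·log₁₀(0.0384) = -28.3 dB.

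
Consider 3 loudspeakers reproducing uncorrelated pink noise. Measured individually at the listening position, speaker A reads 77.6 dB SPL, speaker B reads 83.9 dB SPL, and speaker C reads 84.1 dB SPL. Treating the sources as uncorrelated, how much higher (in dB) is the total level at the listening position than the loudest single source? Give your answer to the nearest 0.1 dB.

Incoherent sources sum as intensities:
L_total = 10·log₁₀(10^(77.6/10) + 10^(83.9/10) + 10^(84.1/10)) = 87.48 dB SPL.
Excess over the loudest (84.1 dB): 87.48 − 84.1 = 3.4 dB.

3.4 dB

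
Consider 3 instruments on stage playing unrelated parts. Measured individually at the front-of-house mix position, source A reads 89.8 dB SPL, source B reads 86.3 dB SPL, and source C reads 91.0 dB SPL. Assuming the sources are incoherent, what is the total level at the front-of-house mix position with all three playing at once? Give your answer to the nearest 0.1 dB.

94.2 dB SPL

Incoherent sources sum as intensities:
L_total = 10·log₁₀(10^(89.8/10) + 10^(86.3/10) + 10^(91.0/10)) = 10·log₁₀(2640000000) = 94.2 dB SPL.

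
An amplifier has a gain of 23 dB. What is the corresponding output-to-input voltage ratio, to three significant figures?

Voltage ratio = 10^(dB/20).
10^(23/20) = 10^(1.150) = 14.1.

14.1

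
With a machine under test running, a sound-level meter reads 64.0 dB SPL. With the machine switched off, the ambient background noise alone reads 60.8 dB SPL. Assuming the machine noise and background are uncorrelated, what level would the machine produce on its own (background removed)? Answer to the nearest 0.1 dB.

Subtract intensities: L_src = 10·log₁₀(10^(L_total/10) − 10^(L_bg/10)).
L_src = 10·log₁₀(10^(64.0/10) − 10^(60.8/10)) = 10·log₁₀(1310000) = 61.2 dB SPL.

61.2 dB SPL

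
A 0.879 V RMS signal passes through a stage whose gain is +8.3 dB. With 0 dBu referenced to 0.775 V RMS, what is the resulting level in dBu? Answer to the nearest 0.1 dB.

+9.4 dBu

Input level: 20·log₁₀(0.879/0.775) = 1.09 dBu.
Output: 1.09 + 8.3 = +9.4 dBu.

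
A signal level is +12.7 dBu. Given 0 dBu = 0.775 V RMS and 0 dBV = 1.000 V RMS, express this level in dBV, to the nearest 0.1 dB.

The offset between the scales is 20·log₁₀(0.775/1.000) = −2.214 dB.
So dBV = +12.7 − 2.214 = +10.5 dBV.

+10.5 dBV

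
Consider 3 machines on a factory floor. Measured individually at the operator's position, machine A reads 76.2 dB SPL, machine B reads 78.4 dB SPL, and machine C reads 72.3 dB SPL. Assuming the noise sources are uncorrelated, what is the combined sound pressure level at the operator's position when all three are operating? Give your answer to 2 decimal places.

Add the sources as powers (linear), then convert back to dB:
L_total = 10·log₁₀(10^(76.2/10) + 10^(78.4/10) + 10^(72.3/10)) = 10·log₁₀(127900000) = 81.07 dB SPL.

81.07 dB SPL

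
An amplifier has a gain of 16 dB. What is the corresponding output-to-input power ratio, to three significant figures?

Power ratio = 10^(dB/10).
10^(16/10) = 10^(1.600) = 39.8.

39.8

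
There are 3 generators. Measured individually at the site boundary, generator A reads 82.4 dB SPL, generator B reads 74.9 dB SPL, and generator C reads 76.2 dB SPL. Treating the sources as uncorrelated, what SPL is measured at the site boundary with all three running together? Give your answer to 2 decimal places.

Uncorrelated sources add in intensity (power), not in dB.
L_total = 10·log₁₀(10^(82.4/10) + 10^(74.9/10) + 10^(76.2/10)) = 10·log₁₀(246400000) = 83.92 dB SPL.

83.92 dB SPL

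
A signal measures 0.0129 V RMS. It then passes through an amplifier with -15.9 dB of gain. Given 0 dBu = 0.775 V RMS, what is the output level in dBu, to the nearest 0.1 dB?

-51.5 dBu

Input level: 20·log₁₀(0.0129/0.775) = -35.57 dBu.
Output: -35.57 − 15.9 = -51.5 dBu.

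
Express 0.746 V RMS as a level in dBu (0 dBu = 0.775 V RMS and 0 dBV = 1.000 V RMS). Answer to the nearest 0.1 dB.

dBu = 20·log₁₀(V / 0.775 V).
20·log₁₀(0.746/0.775) = -0.3 dBu.

-0.3 dBu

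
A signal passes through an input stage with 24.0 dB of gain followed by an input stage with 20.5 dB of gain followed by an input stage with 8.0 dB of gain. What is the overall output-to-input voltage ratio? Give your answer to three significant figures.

Net gain = 24.0 + 20.5 + 8.0 = 52.5 dB.
Voltage ratio = 10^(52.5/20) = 422.

422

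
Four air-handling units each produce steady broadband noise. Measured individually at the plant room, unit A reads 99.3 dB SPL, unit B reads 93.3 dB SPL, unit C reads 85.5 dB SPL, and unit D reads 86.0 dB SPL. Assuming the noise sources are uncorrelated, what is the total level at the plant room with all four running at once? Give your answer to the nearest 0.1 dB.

100.6 dB SPL

Uncorrelated sources add in intensity (power), not in dB.
L_total = 10·log₁₀(10^(99.3/10) + 10^(93.3/10) + 10^(85.5/10) + 10^(86.0/10)) = 10·log₁₀(11402000000) = 100.6 dB SPL.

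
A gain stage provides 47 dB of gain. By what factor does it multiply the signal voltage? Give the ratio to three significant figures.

224

Voltage ratio = 10^(dB/20).
10^(47/20) = 10^(2.350) = 224.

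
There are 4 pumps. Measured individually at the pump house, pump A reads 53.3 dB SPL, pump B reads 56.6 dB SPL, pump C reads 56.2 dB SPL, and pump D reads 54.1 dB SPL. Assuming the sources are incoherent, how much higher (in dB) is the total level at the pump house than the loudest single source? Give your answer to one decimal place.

Incoherent sources sum as intensities:
L_total = 10·log₁₀(10^(53.3/10) + 10^(56.6/10) + 10^(56.2/10) + 10^(54.1/10)) = 61.29 dB SPL.
Excess over the loudest (56.6 dB): 61.29 − 56.6 = 4.7 dB.

4.7 dB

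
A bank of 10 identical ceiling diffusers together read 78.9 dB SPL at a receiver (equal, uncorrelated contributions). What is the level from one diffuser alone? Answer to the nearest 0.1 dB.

10 equal incoherent sources add 10·log₁₀(10) = 10.00 dB over one source.
L_one = 78.9 − 10.00 = 68.9 dB SPL.

68.9 dB SPL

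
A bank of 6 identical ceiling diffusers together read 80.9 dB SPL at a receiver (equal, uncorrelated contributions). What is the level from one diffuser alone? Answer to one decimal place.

6 equal incoherent sources add 10·log₁₀(6) = 7.78 dB over one source.
L_one = 80.9 − 7.78 = 73.1 dB SPL.

73.1 dB SPL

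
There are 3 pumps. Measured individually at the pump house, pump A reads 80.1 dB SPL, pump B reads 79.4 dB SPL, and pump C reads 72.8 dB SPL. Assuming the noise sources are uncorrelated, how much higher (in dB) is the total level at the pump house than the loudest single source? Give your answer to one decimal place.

3.1 dB

Uncorrelated sources add in intensity (power), not in dB.
L_total = 10·log₁₀(10^(80.1/10) + 10^(79.4/10) + 10^(72.8/10)) = 83.19 dB SPL.
Excess over the loudest (80.1 dB): 83.19 − 80.1 = 3.1 dB.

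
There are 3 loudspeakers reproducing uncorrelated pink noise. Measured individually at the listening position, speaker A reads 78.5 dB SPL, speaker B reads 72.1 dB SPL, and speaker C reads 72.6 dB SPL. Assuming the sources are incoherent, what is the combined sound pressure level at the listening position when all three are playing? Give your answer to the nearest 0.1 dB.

80.2 dB SPL

Add the sources as powers (linear), then convert back to dB:
L_total = 10·log₁₀(10^(78.5/10) + 10^(72.1/10) + 10^(72.6/10)) = 10·log₁₀(105200000) = 80.2 dB SPL.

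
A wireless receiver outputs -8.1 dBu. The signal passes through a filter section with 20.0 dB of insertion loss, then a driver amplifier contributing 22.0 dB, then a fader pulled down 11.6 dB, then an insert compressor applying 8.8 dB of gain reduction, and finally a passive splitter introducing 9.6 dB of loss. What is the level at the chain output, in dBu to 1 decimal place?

-36.1 dBu

Cascaded gains and losses add directly in dB.
-8.1 − 20.0 + 22.0 − 11.6 − 8.8 − 9.6 = -36.1 dBu.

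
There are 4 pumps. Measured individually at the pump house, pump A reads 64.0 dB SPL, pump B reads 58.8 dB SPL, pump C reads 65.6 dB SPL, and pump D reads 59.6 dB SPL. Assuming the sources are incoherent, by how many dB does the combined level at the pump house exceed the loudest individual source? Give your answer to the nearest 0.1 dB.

3.3 dB

Add the sources as powers (linear), then convert back to dB:
L_total = 10·log₁₀(10^(64.0/10) + 10^(58.8/10) + 10^(65.6/10) + 10^(59.6/10)) = 68.93 dB SPL.
Excess over the loudest (65.6 dB): 68.93 − 65.6 = 3.3 dB.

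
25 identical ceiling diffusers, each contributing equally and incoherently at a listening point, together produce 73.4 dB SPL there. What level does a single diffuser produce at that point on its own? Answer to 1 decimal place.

59.4 dB SPL

25 equal incoherent sources add 10·log₁₀(25) = 13.98 dB over one source.
L_one = 73.4 − 13.98 = 59.4 dB SPL.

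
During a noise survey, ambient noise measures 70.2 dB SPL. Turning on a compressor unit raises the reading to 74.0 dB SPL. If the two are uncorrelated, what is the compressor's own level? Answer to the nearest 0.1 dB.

Remove the background by subtracting linear intensities:
L_src = 10·log₁₀(10^(74.0/10) − 10^(70.2/10)) = 10·log₁₀(14650000) = 71.7 dB SPL.

71.7 dB SPL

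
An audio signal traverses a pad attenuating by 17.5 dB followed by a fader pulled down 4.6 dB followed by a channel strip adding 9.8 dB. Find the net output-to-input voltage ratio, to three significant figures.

Net gain = (−17.5) + (−4.6) + 9.8 = -12.3 dB.
Voltage ratio = 10^(-12.3/20) = 0.243.

0.243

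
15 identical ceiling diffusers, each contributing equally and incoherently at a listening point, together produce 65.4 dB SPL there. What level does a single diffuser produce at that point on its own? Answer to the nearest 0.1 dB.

53.6 dB SPL

15 equal incoherent sources add 10·log₁₀(15) = 11.76 dB over one source.
L_one = 65.4 − 11.76 = 53.6 dB SPL.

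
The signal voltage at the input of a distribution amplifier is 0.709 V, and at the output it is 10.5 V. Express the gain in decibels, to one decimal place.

For a voltage ratio, dB = 20·log₁₀(V₂/V₁).
20·log₁₀(10.5/0.709) = 20·log₁₀(14.81) = 23.4 dB.

23.4 dB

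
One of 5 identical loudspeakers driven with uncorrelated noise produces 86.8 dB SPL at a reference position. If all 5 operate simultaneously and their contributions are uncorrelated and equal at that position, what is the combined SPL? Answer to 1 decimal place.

5 equal incoherent sources raise the level by 10·log₁₀(5) = 6.99 dB.
L_total = 86.8 + 6.99 = 93.8 dB SPL.

93.8 dB SPL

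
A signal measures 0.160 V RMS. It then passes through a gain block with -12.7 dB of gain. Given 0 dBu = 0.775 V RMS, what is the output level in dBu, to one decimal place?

Input level: 20·log₁₀(0.160/0.775) = -13.70 dBu.
Output: -13.70 − 12.7 = -26.4 dBu.

-26.4 dBu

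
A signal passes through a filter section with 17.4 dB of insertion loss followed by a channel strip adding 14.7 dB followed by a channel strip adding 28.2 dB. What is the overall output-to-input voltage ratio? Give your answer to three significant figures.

Net gain = (−17.4) + 14.7 + 28.2 = 25.5 dB.
Voltage ratio = 10^(25.5/20) = 18.8.

18.8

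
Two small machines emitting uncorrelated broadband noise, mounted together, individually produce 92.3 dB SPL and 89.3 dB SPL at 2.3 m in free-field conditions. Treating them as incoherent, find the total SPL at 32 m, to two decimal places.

71.20 dB SPL

Combined at 2.3 m: 10·log₁₀(10^(92.3/10)+10^(89.3/10)) = 94.064 dB SPL.
Then apply −20·log₁₀(32/2.3) = -22.868 dB → 71.20 dB SPL.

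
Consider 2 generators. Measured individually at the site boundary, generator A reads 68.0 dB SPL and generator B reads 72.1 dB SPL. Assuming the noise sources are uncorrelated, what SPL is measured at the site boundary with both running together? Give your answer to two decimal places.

73.53 dB SPL

Incoherent sources sum as intensities:
L_total = 10·log₁₀(10^(68.0/10) + 10^(72.1/10)) = 10·log₁₀(22530000) = 73.53 dB SPL.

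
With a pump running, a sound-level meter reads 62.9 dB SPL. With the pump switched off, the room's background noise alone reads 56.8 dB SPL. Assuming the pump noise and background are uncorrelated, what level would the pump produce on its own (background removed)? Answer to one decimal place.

Background correction is a power subtraction:
L_src = 10·log₁₀(10^(62.9/10) − 10^(56.8/10)) = 10·log₁₀(1471000) = 61.7 dB SPL.

61.7 dB SPL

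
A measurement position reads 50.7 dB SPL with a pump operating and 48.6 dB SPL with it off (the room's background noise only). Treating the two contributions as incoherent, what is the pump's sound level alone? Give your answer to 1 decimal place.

46.5 dB SPL

Background correction is a power subtraction:
L_src = 10·log₁₀(10^(50.7/10) − 10^(48.6/10)) = 10·log₁₀(45050) = 46.5 dB SPL.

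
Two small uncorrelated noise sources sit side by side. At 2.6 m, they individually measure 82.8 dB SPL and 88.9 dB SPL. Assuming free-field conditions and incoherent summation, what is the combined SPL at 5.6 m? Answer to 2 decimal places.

Combined at 2.6 m: 10·log₁₀(10^(82.8/10)+10^(88.9/10)) = 89.853 dB SPL.
Then apply −20·log₁₀(5.6/2.6) = -6.664 dB → 83.19 dB SPL.

83.19 dB SPL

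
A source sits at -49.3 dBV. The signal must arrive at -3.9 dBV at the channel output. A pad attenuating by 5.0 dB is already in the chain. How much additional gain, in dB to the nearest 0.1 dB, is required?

The required make-up gain is the shortfall in the dB sum.
G = -3.9 − (-49.3) + 5.0 = 50.4 dB.

50.4 dB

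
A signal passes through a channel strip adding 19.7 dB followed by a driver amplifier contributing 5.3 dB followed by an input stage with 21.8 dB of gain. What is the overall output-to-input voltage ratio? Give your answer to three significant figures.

Net gain = 19.7 + 5.3 + 21.8 = 46.8 dB.
Voltage ratio = 10^(46.8/20) = 219.

219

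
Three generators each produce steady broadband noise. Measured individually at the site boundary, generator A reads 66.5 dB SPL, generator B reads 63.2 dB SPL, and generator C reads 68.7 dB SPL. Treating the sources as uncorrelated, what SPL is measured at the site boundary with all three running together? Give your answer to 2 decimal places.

71.45 dB SPL

Incoherent sources sum as intensities:
L_total = 10·log₁₀(10^(66.5/10) + 10^(63.2/10) + 10^(68.7/10)) = 10·log₁₀(13970000) = 71.45 dB SPL.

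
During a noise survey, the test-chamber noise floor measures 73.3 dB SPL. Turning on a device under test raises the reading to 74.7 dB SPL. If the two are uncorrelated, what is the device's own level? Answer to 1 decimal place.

69.1 dB SPL

Remove the background by subtracting linear intensities:
L_src = 10·log₁₀(10^(74.7/10) − 10^(73.3/10)) = 10·log₁₀(8132000) = 69.1 dB SPL.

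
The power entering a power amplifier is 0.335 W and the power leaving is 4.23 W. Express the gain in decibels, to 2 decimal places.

11.01 dB

Power is a power quantity, so gain = 10·log₁₀(P_out/P_in).
10·log₁₀(4.23/0.335) = 10·log₁₀(12.63) = 11.01 dB.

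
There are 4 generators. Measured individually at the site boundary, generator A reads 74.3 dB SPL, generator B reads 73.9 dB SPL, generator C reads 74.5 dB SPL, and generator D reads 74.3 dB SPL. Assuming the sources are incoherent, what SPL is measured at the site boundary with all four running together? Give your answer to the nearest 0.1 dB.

80.3 dB SPL

Add the sources as powers (linear), then convert back to dB:
L_total = 10·log₁₀(10^(74.3/10) + 10^(73.9/10) + 10^(74.5/10) + 10^(74.3/10)) = 10·log₁₀(106600000) = 80.3 dB SPL.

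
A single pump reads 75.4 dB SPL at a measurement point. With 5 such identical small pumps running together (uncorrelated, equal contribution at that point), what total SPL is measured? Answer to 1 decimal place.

5 equal incoherent sources raise the level by 10·log₁₀(5) = 6.99 dB.
L_total = 75.4 + 6.99 = 82.4 dB SPL.

82.4 dB SPL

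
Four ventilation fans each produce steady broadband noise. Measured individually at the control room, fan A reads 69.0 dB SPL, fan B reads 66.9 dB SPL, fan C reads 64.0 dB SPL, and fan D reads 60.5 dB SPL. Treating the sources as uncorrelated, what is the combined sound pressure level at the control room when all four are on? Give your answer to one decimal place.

72.2 dB SPL

Uncorrelated sources add in intensity (power), not in dB.
L_total = 10·log₁₀(10^(69.0/10) + 10^(66.9/10) + 10^(64.0/10) + 10^(60.5/10)) = 10·log₁₀(16470000) = 72.2 dB SPL.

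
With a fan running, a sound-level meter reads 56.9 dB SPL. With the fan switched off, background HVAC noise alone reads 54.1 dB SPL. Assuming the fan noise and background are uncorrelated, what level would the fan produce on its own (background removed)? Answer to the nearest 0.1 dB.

Subtract intensities: L_src = 10·log₁₀(10^(L_total/10) − 10^(L_bg/10)).
L_src = 10·log₁₀(10^(56.9/10) − 10^(54.1/10)) = 10·log₁₀(232700) = 53.7 dB SPL.

53.7 dB SPL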